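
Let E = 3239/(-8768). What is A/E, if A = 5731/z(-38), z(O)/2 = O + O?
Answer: 6281176/61541 ≈ 102.06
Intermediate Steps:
z(O) = 4*O (z(O) = 2*(O + O) = 2*(2*O) = 4*O)
E = -3239/8768 (E = 3239*(-1/8768) = -3239/8768 ≈ -0.36941)
A = -5731/152 (A = 5731/((4*(-38))) = 5731/(-152) = 5731*(-1/152) = -5731/152 ≈ -37.704)
A/E = -5731/(152*(-3239/8768)) = -5731/152*(-8768/3239) = 6281176/61541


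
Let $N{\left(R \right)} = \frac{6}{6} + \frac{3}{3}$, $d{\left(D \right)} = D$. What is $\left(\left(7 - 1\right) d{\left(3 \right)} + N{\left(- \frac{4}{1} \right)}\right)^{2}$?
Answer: $400$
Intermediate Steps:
$N{\left(R \right)} = 2$ ($N{\left(R \right)} = 6 \cdot \frac{1}{6} + 3 \cdot \frac{1}{3} = 1 + 1 = 2$)
$\left(\left(7 - 1\right) d{\left(3 \right)} + N{\left(- \frac{4}{1} \right)}\right)^{2} = \left(\left(7 - 1\right) 3 + 2\right)^{2} = \left(6 \cdot 3 + 2\right)^{2} = \left(18 + 2\right)^{2} = 20^{2} = 400$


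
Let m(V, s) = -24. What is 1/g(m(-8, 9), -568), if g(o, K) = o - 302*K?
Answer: 1/171512 ≈ 5.8305e-6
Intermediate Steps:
1/g(m(-8, 9), -568) = 1/(-24 - 302*(-568)) = 1/(-24 + 171536) = 1/171512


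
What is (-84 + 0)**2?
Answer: 7056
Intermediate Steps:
(-84 + 0)**2 = (-84)**2 = 7056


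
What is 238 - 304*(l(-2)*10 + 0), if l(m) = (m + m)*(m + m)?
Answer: -48402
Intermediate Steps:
l(m) = 4*m² (l(m) = (2*m)*(2*m) = 4*m²)
238 - 304*(l(-2)*10 + 0) = 238 - 304*((4*(-2)²)*10 + 0) = 238 - 304*((4*4)*10 + 0) = 238 - 304*(16*10 + 0) = 238 - 304*(160 + 0) = 238 - 304*160 = 238 - 48640 = -48402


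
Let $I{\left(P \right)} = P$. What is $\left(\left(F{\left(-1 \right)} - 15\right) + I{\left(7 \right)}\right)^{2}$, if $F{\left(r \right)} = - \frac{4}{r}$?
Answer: $16$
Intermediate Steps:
$\left(\left(F{\left(-1 \right)} - 15\right) + I{\left(7 \right)}\right)^{2} = \left(\left(- \frac{4}{-1} - 15\right) + 7\right)^{2} = \left(\left(\left(-4\right) \left(-1\right) - 15\right) + 7\right)^{2} = \left(\left(4 - 15\right) + 7\right)^{2} = \left(-11 + 7\right)^{2} = \left(-4\right)^{2} = 16$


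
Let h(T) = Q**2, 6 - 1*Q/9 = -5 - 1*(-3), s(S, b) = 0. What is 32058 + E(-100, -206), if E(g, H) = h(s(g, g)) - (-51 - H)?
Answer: 37087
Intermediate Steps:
Q = 72 (Q = 54 - 9*(-5 - 1*(-3)) = 54 - 9*(-5 + 3) = 54 - 9*(-2) = 54 + 18 = 72)
h(T) = 5184 (h(T) = 72**2 = 5184)
E(g, H) = 5235 + H (E(g, H) = 5184 - (-51 - H) = 5184 + (51 + H) = 5235 + H)
32058 + E(-100, -206) = 32058 + (5235 - 206) = 32058 + 5029 = 37087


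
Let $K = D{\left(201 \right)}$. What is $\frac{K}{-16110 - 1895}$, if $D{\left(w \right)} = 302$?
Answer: $- \frac{302}{18005} \approx -0.016773$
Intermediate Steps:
$K = 302$
$\frac{K}{-16110 - 1895} = \frac{302}{-16110 - 1895} = \frac{302}{-18005} = 302 \left(- \frac{1}{18005}\right) = - \frac{302}{18005}$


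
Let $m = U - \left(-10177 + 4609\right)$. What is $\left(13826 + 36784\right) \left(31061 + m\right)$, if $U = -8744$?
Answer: $1411259850$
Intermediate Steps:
$m = -3176$ ($m = -8744 - \left(-10177 + 4609\right) = -8744 - -5568 = -8744 + 5568 = -3176$)
$\left(13826 + 36784\right) \left(31061 + m\right) = \left(13826 + 36784\right) \left(31061 - 3176\right) = 50610 \cdot 27885 = 1411259850$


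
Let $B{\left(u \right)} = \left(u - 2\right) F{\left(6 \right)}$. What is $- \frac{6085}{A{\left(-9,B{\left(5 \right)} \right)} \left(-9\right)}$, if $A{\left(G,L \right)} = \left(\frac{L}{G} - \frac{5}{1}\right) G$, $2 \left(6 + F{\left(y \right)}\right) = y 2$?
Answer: $\frac{1217}{81} \approx 15.025$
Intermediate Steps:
$F{\left(y \right)} = -6 + y$ ($F{\left(y \right)} = -6 + \frac{y 2}{2} = -6 + \frac{2 y}{2} = -6 + y$)
$B{\left(u \right)} = 0$ ($B{\left(u \right)} = \left(u - 2\right) \left(-6 + 6\right) = \left(-2 + u\right) 0 = 0$)
$A{\left(G,L \right)} = G \left(-5 + \frac{L}{G}\right)$ ($A{\left(G,L \right)} = \left(\frac{L}{G} - 5\right) G = \left(-5 + \frac{L}{G}\right) G = G \left(-5 + \frac{L}{G}\right)$)
$- \frac{6085}{A{\left(-9,B{\left(5 \right)} \right)} \left(-9\right)} = - \frac{6085}{\left(0 - -45\right) \left(-9\right)} = - \frac{6085}{\left(0 + 45\right) \left(-9\right)} = - \frac{6085}{45 \left(-9\right)} = - \frac{6085}{-405} = \left(-6085\right) \left(- \frac{1}{405}\right) = \frac{1217}{81}$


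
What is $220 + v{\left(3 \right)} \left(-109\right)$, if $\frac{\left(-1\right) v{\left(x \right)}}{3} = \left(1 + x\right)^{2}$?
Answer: $5452$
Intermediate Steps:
$v{\left(x \right)} = - 3 \left(1 + x\right)^{2}$
$220 + v{\left(3 \right)} \left(-109\right) = 220 + - 3 \left(1 + 3\right)^{2} \left(-109\right) = 220 + - 3 \cdot 4^{2} \left(-109\right) = 220 + \left(-3\right) 16 \left(-109\right) = 220 - -5232 = 220 + 5232 = 5452$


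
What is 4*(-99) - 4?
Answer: -400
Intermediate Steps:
4*(-99) - 4 = -396 - 4 = -400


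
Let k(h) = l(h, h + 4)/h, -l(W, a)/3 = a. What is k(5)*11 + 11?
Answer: -242/5 ≈ -48.400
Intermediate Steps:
l(W, a) = -3*a
k(h) = (-12 - 3*h)/h (k(h) = (-3*(h + 4))/h = (-3*(4 + h))/h = (-12 - 3*h)/h)
k(5)*11 + 11 = (-3 - 12/5)*11 + 11 = -27/5*11 + 11 = -297/5 + 11 = -242/5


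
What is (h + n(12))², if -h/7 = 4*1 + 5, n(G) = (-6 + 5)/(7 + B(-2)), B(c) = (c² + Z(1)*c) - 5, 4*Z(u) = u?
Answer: 483025/121 ≈ 3991.9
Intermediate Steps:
Z(u) = u/4
B(c) = -5 + c² + c/4 (B(c) = (c² + ((¼)*1)*c) - 5 = (c² + c/4) - 5 = -5 + c² + c/4)
n(G) = -2/11 (n(G) = (-6 + 5)/(7 + (-5 + (-2)² + (¼)*(-2))) = -1/(7 + (-5 + 4 - ½)) = -1/(7 - 3/2) = -1/11/2 = -1*2/11 = -2/11)
h = -63 (h = -7*(4*1 + 5) = -7*(4 + 5) = -7*9 = -63)
(h + n(12))² = (-63 - 2/11)² = (-695/11)² = 483025/121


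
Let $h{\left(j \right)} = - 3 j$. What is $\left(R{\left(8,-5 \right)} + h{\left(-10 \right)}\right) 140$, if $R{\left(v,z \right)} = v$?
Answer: $5320$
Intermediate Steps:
$\left(R{\left(8,-5 \right)} + h{\left(-10 \right)}\right) 140 = \left(8 - -30\right) 140 = \left(8 + 30\right) 140 = 38 \cdot 140 = 5320$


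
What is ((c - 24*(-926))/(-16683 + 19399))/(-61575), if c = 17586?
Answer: -1327/5574590 ≈ -0.00023804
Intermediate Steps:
((c - 24*(-926))/(-16683 + 19399))/(-61575) = ((17586 - 24*(-926))/(-16683 + 19399))/(-61575) = ((17586 + 22224)/2716)*(-1/61575) = (39810*(1/2716))*(-1/61575) = (19905/1358)*(-1/61575) = -1327/5574590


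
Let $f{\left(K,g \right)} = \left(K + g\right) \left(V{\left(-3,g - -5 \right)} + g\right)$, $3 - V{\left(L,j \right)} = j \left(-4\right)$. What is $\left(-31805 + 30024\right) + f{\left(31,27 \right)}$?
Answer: $7383$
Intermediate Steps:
$V{\left(L,j \right)} = 3 + 4 j$ ($V{\left(L,j \right)} = 3 - j \left(-4\right) = 3 - - 4 j = 3 + 4 j$)
$f{\left(K,g \right)} = \left(23 + 5 g\right) \left(K + g\right)$ ($f{\left(K,g \right)} = \left(K + g\right) \left(\left(3 + 4 \left(g - -5\right)\right) + g\right) = \left(K + g\right) \left(\left(3 + 4 \left(g + 5\right)\right) + g\right) = \left(K + g\right) \left(\left(3 + 4 \left(5 + g\right)\right) + g\right) = \left(K + g\right) \left(\left(3 + \left(20 + 4 g\right)\right) + g\right) = \left(K + g\right) \left(\left(23 + 4 g\right) + g\right) = \left(K + g\right) \left(23 + 5 g\right) = \left(23 + 5 g\right) \left(K + g\right)$)
$\left(-31805 + 30024\right) + f{\left(31,27 \right)} = \left(-31805 + 30024\right) + \left(5 \cdot 27^{2} + 23 \cdot 31 + 23 \cdot 27 + 5 \cdot 31 \cdot 27\right) = -1781 + \left(5 \cdot 729 + 713 + 621 + 4185\right) = -1781 + \left(3645 + 713 + 621 + 4185\right) = -1781 + 9164 = 7383$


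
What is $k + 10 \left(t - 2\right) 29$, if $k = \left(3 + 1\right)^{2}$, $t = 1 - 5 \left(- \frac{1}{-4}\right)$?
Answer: $- \frac{1273}{2} \approx -636.5$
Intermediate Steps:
$t = - \frac{1}{4}$ ($t = 1 - 5 \left(\left(-1\right) \left(- \frac{1}{4}\right)\right) = 1 - \frac{5}{4} = - \frac{1}{4} \approx -0.25$)
$k = 16$ ($k = 4^{2} = 16$)
$k + 10 \left(t - 2\right) 29 = 16 + 10 \left(- \frac{1}{4} - 2\right) 29 = 16 + 10 \left(- \frac{9}{4}\right) 29 = 16 - \frac{1305}{2} = - \frac{1273}{2}$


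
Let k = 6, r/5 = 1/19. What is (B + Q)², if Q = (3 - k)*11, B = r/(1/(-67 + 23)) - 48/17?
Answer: 234426721/104329 ≈ 2247.0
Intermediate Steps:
r = 5/19 ≈ 0.26316
B = -4652/323 (B = 5/(19*(1/(-67 + 23))) - 48/17 = 5/(19*(1/(-44))) - 48*1/17 = 5/(19*(-1/44)) - 48/17 = (5/19)*(-44) - 48/17 = -220/19 - 48/17 = -4652/323 ≈ -14.402)
Q = -33 (Q = (3 - 1*6)*11 = (3 - 6)*11 = -3*11 = -33)
(B + Q)² = (-4652/323 - 33)² = (-15311/323)² = 234426721/104329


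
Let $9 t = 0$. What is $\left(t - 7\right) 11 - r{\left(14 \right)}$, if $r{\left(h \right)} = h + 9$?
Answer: $-100$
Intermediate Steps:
$t = 0$ ($t = \frac{1}{9} \cdot 0 = 0$)
$r{\left(h \right)} = 9 + h$
$\left(t - 7\right) 11 - r{\left(14 \right)} = \left(0 - 7\right) 11 - \left(9 + 14\right) = \left(-7\right) 11 - 23 = -77 - 23 = -100$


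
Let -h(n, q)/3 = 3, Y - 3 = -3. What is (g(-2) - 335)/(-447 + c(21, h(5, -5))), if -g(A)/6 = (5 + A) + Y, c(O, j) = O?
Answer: 353/426 ≈ 0.82864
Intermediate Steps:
Y = 0 (Y = 3 - 3 = 0)
h(n, q) = -9 (h(n, q) = -3*3 = -9)
g(A) = -30 - 6*A (g(A) = -6*((5 + A) + 0) = -6*(5 + A) = -30 - 6*A)
(g(-2) - 335)/(-447 + c(21, h(5, -5))) = ((-30 - 6*(-2)) - 335)/(-447 + 21) = ((-30 + 12) - 335)/(-426) = (-18 - 335)*(-1/426) = -353*(-1/426) = 353/426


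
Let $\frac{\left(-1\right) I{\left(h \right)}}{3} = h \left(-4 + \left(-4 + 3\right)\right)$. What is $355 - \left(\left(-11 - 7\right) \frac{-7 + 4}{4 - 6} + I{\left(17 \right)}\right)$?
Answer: $127$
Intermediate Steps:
$I{\left(h \right)} = 15 h$ ($I{\left(h \right)} = - 3 h \left(-4 + \left(-4 + 3\right)\right) = - 3 h \left(-4 - 1\right) = - 3 h \left(-5\right) = - 3 \left(- 5 h\right) = 15 h$)
$355 - \left(\left(-11 - 7\right) \frac{-7 + 4}{4 - 6} + I{\left(17 \right)}\right) = 355 - \left(\left(-11 - 7\right) \frac{-7 + 4}{4 - 6} + 15 \cdot 17\right) = 355 - \left(- 18 \left(- \frac{3}{-2}\right) + 255\right) = 355 - \left(- 18 \left(\left(-3\right) \left(- \frac{1}{2}\right)\right) + 255\right) = 355 - \left(\left(-18\right) \frac{3}{2} + 255\right) = 355 - \left(-27 + 255\right) = 355 - 228 = 127$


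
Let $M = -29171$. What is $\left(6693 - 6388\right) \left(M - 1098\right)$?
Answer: $-9232045$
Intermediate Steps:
$\left(6693 - 6388\right) \left(M - 1098\right) = \left(6693 - 6388\right) \left(-29171 - 1098\right) = 305 \left(-30269\right) = -9232045$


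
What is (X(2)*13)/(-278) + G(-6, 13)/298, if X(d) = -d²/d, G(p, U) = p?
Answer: 1520/20711 ≈ 0.073391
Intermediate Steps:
X(d) = -d
(X(2)*13)/(-278) + G(-6, 13)/298 = (-1*2*13)/(-278) - 6/298 = -2*13*(-1/278) - 6*1/298 = -26*(-1/278) - 3/149 = 13/139 - 3/149 = 1520/20711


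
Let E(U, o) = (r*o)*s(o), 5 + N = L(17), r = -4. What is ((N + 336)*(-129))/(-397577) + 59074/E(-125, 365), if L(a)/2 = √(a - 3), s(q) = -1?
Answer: 11774402119/290231210 + 258*√14/397577 ≈ 40.571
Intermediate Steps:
L(a) = 2*√(-3 + a) (L(a) = 2*√(a - 3) = 2*√(-3 + a))
N = -5 + 2*√14 (N = -5 + 2*√(-3 + 17) = -5 + 2*√14 ≈ 2.4833)
E(U, o) = 4*o (E(U, o) = -4*o*(-1) = 4*o)
((N + 336)*(-129))/(-397577) + 59074/E(-125, 365) = (((-5 + 2*√14) + 336)*(-129))/(-397577) + 59074/((4*365)) = ((331 + 2*√14)*(-129))*(-1/397577) + 59074/1460 = (-42699 - 258*√14)*(-1/397577) + 59074*(1/1460) = (42699/397577 + 258*√14/397577) + 29537/730 = 11774402119/290231210 + 258*√14/397577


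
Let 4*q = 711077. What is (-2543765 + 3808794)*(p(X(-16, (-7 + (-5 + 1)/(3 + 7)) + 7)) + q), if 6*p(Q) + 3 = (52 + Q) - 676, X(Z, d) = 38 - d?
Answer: 4495183144267/20 ≈ 2.2476e+11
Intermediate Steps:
p(Q) = -209/2 + Q/6 (p(Q) = -1/2 + ((52 + Q) - 676)/6 = -1/2 + (-624 + Q)/6 = -1/2 + (-104 + Q/6) = -209/2 + Q/6)
q = 711077/4 (q = (1/4)*711077 = 711077/4 ≈ 1.7777e+5)
(-2543765 + 3808794)*(p(X(-16, (-7 + (-5 + 1)/(3 + 7)) + 7)) + q) = (-2543765 + 3808794)*((-209/2 + (38 - ((-7 + (-5 + 1)/(3 + 7)) + 7))/6) + 711077/4) = 1265029*((-209/2 + (38 - ((-7 - 4/10) + 7))/6) + 711077/4) = 1265029*((-209/2 + (38 - ((-7 - 4*1/10) + 7))/6) + 711077/4) = 1265029*((-209/2 + (38 - ((-7 - 2/5) + 7))/6) + 711077/4) = 1265029*((-209/2 + (38 - (-37/5 + 7))/6) + 711077/4) = 1265029*((-209/2 + (38 - 1*(-2/5))/6) + 711077/4) = 1265029*((-209/2 + (38 + 2/5)/6) + 711077/4) = 1265029*((-209/2 + (1/6)*(192/5)) + 711077/4) = 1265029*((-209/2 + 32/5) + 711077/4) = 1265029*(-981/10 + 711077/4) = 1265029*(3553423/20) = 4495183144267/20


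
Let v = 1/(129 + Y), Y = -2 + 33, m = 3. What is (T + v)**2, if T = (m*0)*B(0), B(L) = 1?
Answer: 1/25600 ≈ 3.9063e-5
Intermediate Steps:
Y = 31
v = 1/160 (v = 1/(129 + 31) = 1/160 ≈ 0.0062500)
T = 0 (T = (3*0)*1 = 0*1 = 0)
(T + v)**2 = (0 + 1/160)**2 = (1/160)**2 = 1/25600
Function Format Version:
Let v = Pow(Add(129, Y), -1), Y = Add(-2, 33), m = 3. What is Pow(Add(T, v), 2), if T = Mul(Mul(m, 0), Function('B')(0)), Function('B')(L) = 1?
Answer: Rational(1, 25600) ≈ 3.9063e-5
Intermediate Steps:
Y = 31
v = Rational(1, 160) (v = Pow(Add(129, 31), -1) = Pow(160, -1) = Rational(1, 160) ≈ 0.0062500)
T = 0 (T = Mul(Mul(3, 0), 1) = Mul(0, 1) = 0)
Pow(Add(T, v), 2) = Pow(Add(0, Rational(1, 160)), 2) = Pow(Rational(1, 160), 2) = Rational(1, 25600)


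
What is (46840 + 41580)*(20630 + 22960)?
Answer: 3854227800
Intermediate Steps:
(46840 + 41580)*(20630 + 22960) = 88420*43590 = 3854227800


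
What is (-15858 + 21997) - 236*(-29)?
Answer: 12983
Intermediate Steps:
(-15858 + 21997) - 236*(-29) = 6139 + 6844 = 12983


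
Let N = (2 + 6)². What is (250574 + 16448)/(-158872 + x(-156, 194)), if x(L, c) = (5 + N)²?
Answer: -267022/154111 ≈ -1.7327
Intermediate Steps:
N = 64 (N = 8² = 64)
x(L, c) = 4761 (x(L, c) = (5 + 64)² = 69² = 4761)
(250574 + 16448)/(-158872 + x(-156, 194)) = (250574 + 16448)/(-158872 + 4761) = 267022/(-154111) = 267022*(-1/154111) = -267022/154111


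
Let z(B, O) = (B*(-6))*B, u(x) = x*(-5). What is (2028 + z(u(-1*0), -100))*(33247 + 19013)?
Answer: 105983280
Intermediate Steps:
u(x) = -5*x
z(B, O) = -6*B² (z(B, O) = (-6*B)*B = -6*B²)
(2028 + z(u(-1*0), -100))*(33247 + 19013) = (2028 - 6*(-(-5)*0)²)*(33247 + 19013) = (2028 - 6*(-5*0)²)*52260 = (2028 - 6*0²)*52260 = (2028 - 6*0)*52260 = (2028 + 0)*52260 = 2028*52260 = 105983280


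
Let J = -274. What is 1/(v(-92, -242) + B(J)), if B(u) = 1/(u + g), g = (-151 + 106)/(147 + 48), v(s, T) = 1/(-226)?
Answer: -805690/6503 ≈ -123.90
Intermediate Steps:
v(s, T) = -1/226
g = -3/13 (g = -45/195 = -45*1/195 = -3/13 ≈ -0.23077)
B(u) = 1/(-3/13 + u) (B(u) = 1/(u - 3/13) = 1/(-3/13 + u))
1/(v(-92, -242) + B(J)) = 1/(-1/226 + 13/(-3 + 13*(-274))) = 1/(-1/226 + 13/(-3 - 3562)) = 1/(-1/226 + 13/(-3565)) = 1/(-1/226 + 13*(-1/3565)) = 1/(-1/226 - 13/3565) = 1/(-6503/805690) = -805690/6503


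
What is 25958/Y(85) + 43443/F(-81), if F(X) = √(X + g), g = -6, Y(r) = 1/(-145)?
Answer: -3763910 - 14481*I*√87/29 ≈ -3.7639e+6 - 4657.6*I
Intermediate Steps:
Y(r) = -1/145
F(X) = √(-6 + X) (F(X) = √(X - 6) = √(-6 + X))
25958/Y(85) + 43443/F(-81) = 25958/(-1/145) + 43443/(√(-6 - 81)) = 25958*(-145) + 43443/(√(-87)) = -3763910 + 43443/((I*√87)) = -3763910 + 43443*(-I*√87/87) = -3763910 - 14481*I*√87/29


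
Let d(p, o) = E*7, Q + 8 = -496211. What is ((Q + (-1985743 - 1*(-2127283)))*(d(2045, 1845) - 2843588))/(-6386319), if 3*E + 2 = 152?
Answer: -336145603534/2128773 ≈ -1.5791e+5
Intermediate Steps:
Q = -496219 (Q = -8 - 496211 = -496219)
E = 50 (E = -⅔ + (⅓)*152 = -⅔ + 152/3 = 50)
d(p, o) = 350 (d(p, o) = 50*7 = 350)
((Q + (-1985743 - 1*(-2127283)))*(d(2045, 1845) - 2843588))/(-6386319) = ((-496219 + (-1985743 - 1*(-2127283)))*(350 - 2843588))/(-6386319) = ((-496219 + (-1985743 + 2127283))*(-2843238))*(-1/6386319) = ((-496219 + 141540)*(-2843238))*(-1/6386319) = -354679*(-2843238)*(-1/6386319) = 1008436810602*(-1/6386319) = -336145603534/2128773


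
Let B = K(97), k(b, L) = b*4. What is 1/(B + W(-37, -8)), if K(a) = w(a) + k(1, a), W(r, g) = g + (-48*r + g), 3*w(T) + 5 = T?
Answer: 3/5384 ≈ 0.00055721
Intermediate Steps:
w(T) = -5/3 + T/3
k(b, L) = 4*b
W(r, g) = -48*r + 2*g (W(r, g) = g + (g - 48*r) = -48*r + 2*g)
K(a) = 7/3 + a/3 (K(a) = (-5/3 + a/3) + 4*1 = (-5/3 + a/3) + 4 = 7/3 + a/3)
B = 104/3 (B = 7/3 + (⅓)*97 = 7/3 + 97/3 = 104/3 ≈ 34.667)
1/(B + W(-37, -8)) = 1/(104/3 + (-48*(-37) + 2*(-8))) = 1/(104/3 + (1776 - 16)) = 1/(104/3 + 1760) = 1/(5384/3) = 3/5384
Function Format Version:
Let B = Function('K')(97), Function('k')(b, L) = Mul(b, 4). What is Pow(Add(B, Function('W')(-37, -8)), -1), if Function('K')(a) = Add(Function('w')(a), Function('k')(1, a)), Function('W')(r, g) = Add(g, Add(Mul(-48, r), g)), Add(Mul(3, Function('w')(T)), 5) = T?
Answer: Rational(3, 5384) ≈ 0.00055721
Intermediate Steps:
Function('w')(T) = Add(Rational(-5, 3), Mul(Rational(1, 3), T))
Function('k')(b, L) = Mul(4, b)
Function('W')(r, g) = Add(Mul(-48, r), Mul(2, g)) (Function('W')(r, g) = Add(g, Add(g, Mul(-48, r))) = Add(Mul(-48, r), Mul(2, g)))
Function('K')(a) = Add(Rational(7, 3), Mul(Rational(1, 3), a)) (Function('K')(a) = Add(Add(Rational(-5, 3), Mul(Rational(1, 3), a)), Mul(4, 1)) = Add(Add(Rational(-5, 3), Mul(Rational(1, 3), a)), 4) = Add(Rational(7, 3), Mul(Rational(1, 3), a)))
B = Rational(104, 3) (B = Add(Rational(7, 3), Mul(Rational(1, 3), 97)) = Add(Rational(7, 3), Rational(97, 3)) = Rational(104, 3) ≈ 34.667)
Pow(Add(B, Function('W')(-37, -8)), -1) = Pow(Add(Rational(104, 3), Add(Mul(-48, -37), Mul(2, -8))), -1) = Pow(Add(Rational(104, 3), Add(1776, -16)), -1) = Pow(Add(Rational(104, 3), 1760), -1) = Pow(Rational(5384, 3), -1) = Rational(3, 5384)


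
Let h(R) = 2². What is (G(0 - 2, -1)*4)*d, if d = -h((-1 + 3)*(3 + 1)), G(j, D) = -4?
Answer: 64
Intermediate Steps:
h(R) = 4
d = -4 (d = -1*4 = -4)
(G(0 - 2, -1)*4)*d = -4*4*(-4) = -16*(-4) = 64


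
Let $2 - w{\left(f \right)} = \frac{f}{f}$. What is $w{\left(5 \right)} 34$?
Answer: $34$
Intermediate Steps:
$w{\left(f \right)} = 1$ ($w{\left(f \right)} = 2 - \frac{f}{f} = 2 - 1 = 1$)
$w{\left(5 \right)} 34 = 1 \cdot 34 = 34$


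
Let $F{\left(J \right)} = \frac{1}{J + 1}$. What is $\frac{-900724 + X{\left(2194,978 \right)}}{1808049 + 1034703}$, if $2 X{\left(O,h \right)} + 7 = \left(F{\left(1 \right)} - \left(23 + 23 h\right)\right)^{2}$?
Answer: $\frac{673588423}{7580672} \approx 88.856$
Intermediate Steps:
$F{\left(J \right)} = \frac{1}{1 + J}$
$X{\left(O,h \right)} = - \frac{7}{2} + \frac{\left(- \frac{45}{2} - 23 h\right)^{2}}{2}$ ($X{\left(O,h \right)} = - \frac{7}{2} + \frac{\left(\frac{1}{1 + 1} - \left(23 + 23 h\right)\right)^{2}}{2} = - \frac{7}{2} + \frac{\left(\frac{1}{2} - \left(23 + 23 h\right)\right)^{2}}{2} = - \frac{7}{2} + \frac{\left(- \frac{45}{2} - 23 h\right)^{2}}{2}$)
$\frac{-900724 + X{\left(2194,978 \right)}}{1808049 + 1034703} = \frac{-900724 - \left(\frac{7}{2} - \frac{\left(45 + 46 \cdot 978\right)^{2}}{8}\right)}{1808049 + 1034703} = \frac{-900724 - \left(\frac{7}{2} - \frac{\left(45 + 44988\right)^{2}}{8}\right)}{2842752} = \left(-900724 - \left(\frac{7}{2} - \frac{45033^{2}}{8}\right)\right) \frac{1}{2842752} = \left(-900724 + \left(- \frac{7}{2} + \frac{1}{8} \cdot 2027971089\right)\right) \frac{1}{2842752} = \left(-900724 + \left(- \frac{7}{2} + \frac{2027971089}{8}\right)\right) \frac{1}{2842752} = \left(-900724 + \frac{2027971061}{8}\right) \frac{1}{2842752} = \frac{2020765269}{8} \cdot \frac{1}{2842752} = \frac{673588423}{7580672}$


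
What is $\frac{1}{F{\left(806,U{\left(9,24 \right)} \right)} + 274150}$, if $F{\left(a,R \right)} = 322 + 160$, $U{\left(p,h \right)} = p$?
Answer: $\frac{1}{274632} \approx 3.6412 \cdot 10^{-6}$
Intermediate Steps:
$F{\left(a,R \right)} = 482$
$\frac{1}{F{\left(806,U{\left(9,24 \right)} \right)} + 274150} = \frac{1}{482 + 274150} = \frac{1}{274632}$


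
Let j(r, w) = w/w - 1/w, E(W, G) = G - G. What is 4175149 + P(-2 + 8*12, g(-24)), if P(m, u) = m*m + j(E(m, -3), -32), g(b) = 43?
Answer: 133887553/32 ≈ 4.1840e+6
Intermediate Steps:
E(W, G) = 0
j(r, w) = 1 - 1/w
P(m, u) = 33/32 + m² (P(m, u) = m*m + (-1 - 32)/(-32) = m² - 1/32*(-33) = m² + 33/32 = 33/32 + m²)
4175149 + P(-2 + 8*12, g(-24)) = 4175149 + (33/32 + (-2 + 8*12)²) = 4175149 + (33/32 + (-2 + 96)²) = 4175149 + (33/32 + 94²) = 4175149 + (33/32 + 8836) = 4175149 + 282785/32 = 133887553/32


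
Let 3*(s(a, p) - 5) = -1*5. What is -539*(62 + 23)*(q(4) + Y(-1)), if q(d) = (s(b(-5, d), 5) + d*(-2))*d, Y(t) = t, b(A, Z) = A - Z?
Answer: 2703085/3 ≈ 9.0103e+5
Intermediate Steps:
s(a, p) = 10/3 (s(a, p) = 5 + (-1*5)/3 = 5 + (⅓)*(-5) = 5 - 5/3 = 10/3)
q(d) = d*(10/3 - 2*d) (q(d) = (10/3 + d*(-2))*d = (10/3 - 2*d)*d = d*(10/3 - 2*d))
-539*(62 + 23)*(q(4) + Y(-1)) = -539*(62 + 23)*((⅔)*4*(5 - 3*4) - 1) = -45815*((⅔)*4*(5 - 12) - 1) = -45815*((⅔)*4*(-7) - 1) = -45815*(-56/3 - 1) = -45815*(-59)/3 = -539*(-5015/3) = 2703085/3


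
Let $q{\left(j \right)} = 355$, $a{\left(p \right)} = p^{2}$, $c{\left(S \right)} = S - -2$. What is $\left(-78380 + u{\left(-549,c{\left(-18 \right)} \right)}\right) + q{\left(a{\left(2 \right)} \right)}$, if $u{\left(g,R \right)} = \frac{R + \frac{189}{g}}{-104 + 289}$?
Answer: $- \frac{880513122}{11285} \approx -78025.0$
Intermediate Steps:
$c{\left(S \right)} = 2 + S$ ($c{\left(S \right)} = S + 2 = 2 + S$)
$u{\left(g,R \right)} = \frac{R}{185} + \frac{189}{185 g}$ ($u{\left(g,R \right)} = \frac{R + \frac{189}{g}}{185} = \left(R + \frac{189}{g}\right) \frac{1}{185} = \frac{R}{185} + \frac{189}{185 g}$)
$\left(-78380 + u{\left(-549,c{\left(-18 \right)} \right)}\right) + q{\left(a{\left(2 \right)} \right)} = \left(-78380 + \frac{189 + \left(2 - 18\right) \left(-549\right)}{185 \left(-549\right)}\right) + 355 = \left(-78380 + \frac{1}{185} \left(- \frac{1}{549}\right) \left(189 - -8784\right)\right) + 355 = \left(-78380 + \frac{1}{185} \left(- \frac{1}{549}\right) \left(189 + 8784\right)\right) + 355 = \left(-78380 + \frac{1}{185} \left(- \frac{1}{549}\right) 8973\right) + 355 = \left(-78380 - \frac{997}{11285}\right) + 355 = - \frac{884519297}{11285} + 355 = - \frac{880513122}{11285}$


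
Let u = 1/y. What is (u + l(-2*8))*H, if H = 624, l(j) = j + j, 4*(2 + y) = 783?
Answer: -15472704/775 ≈ -19965.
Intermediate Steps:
y = 775/4 (y = -2 + (1/4)*783 = -2 + 783/4 = 775/4 ≈ 193.75)
l(j) = 2*j
u = 4/775 (u = 1/(775/4) = 4/775 ≈ 0.0051613)
(u + l(-2*8))*H = (4/775 + 2*(-2*8))*624 = (4/775 + 2*(-16))*624 = (4/775 - 32)*624 = -24796/775*624 = -15472704/775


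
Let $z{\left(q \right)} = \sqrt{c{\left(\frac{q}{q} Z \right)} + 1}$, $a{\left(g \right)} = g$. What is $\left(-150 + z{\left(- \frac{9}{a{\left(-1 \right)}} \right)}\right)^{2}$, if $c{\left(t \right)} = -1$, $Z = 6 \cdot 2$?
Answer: $22500$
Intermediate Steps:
$Z = 12$
$z{\left(q \right)} = 0$ ($z{\left(q \right)} = \sqrt{-1 + 1} = \sqrt{0} = 0$)
$\left(-150 + z{\left(- \frac{9}{a{\left(-1 \right)}} \right)}\right)^{2} = \left(-150 + 0\right)^{2} = \left(-150\right)^{2} = 22500$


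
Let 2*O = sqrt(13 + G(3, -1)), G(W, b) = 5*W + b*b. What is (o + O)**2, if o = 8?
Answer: (16 + sqrt(29))**2/4 ≈ 114.33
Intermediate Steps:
G(W, b) = b**2 + 5*W (G(W, b) = 5*W + b**2 = b**2 + 5*W)
O = sqrt(29)/2 (O = sqrt(13 + ((-1)**2 + 5*3))/2 = sqrt(13 + (1 + 15))/2 = sqrt(13 + 16)/2 = sqrt(29)/2 ≈ 2.6926)
(o + O)**2 = (8 + sqrt(29)/2)**2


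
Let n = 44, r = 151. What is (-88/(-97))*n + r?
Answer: 18519/97 ≈ 190.92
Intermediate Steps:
(-88/(-97))*n + r = -88/(-97)*44 + 151 = -88*(-1/97)*44 + 151 = (88/97)*44 + 151 = 3872/97 + 151 = 18519/97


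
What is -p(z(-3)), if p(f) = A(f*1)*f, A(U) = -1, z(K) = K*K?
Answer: 9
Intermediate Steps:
z(K) = K²
p(f) = -f
-p(z(-3)) = -(-1)*(-3)² = -(-1)*9 = -1*(-9) = 9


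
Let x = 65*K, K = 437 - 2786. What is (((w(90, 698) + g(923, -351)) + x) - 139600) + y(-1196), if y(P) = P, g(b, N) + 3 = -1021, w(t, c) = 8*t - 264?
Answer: -294049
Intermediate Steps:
w(t, c) = -264 + 8*t
K = -2349
g(b, N) = -1024 (g(b, N) = -3 - 1021 = -1024)
x = -152685 (x = 65*(-2349) = -152685)
(((w(90, 698) + g(923, -351)) + x) - 139600) + y(-1196) = ((((-264 + 8*90) - 1024) - 152685) - 139600) - 1196 = ((((-264 + 720) - 1024) - 152685) - 139600) - 1196 = (((456 - 1024) - 152685) - 139600) - 1196 = ((-568 - 152685) - 139600) - 1196 = (-153253 - 139600) - 1196 = -292853 - 1196 = -294049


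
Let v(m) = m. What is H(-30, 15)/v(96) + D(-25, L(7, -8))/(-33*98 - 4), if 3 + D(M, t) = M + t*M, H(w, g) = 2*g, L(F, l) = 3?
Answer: 8919/25904 ≈ 0.34431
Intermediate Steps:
D(M, t) = -3 + M + M*t (D(M, t) = -3 + (M + t*M) = -3 + (M + M*t) = -3 + M + M*t)
H(-30, 15)/v(96) + D(-25, L(7, -8))/(-33*98 - 4) = (2*15)/96 + (-3 - 25 - 25*3)/(-33*98 - 4) = 30*(1/96) + (-3 - 25 - 75)/(-3234 - 4) = 5/16 - 103/(-3238) = 5/16 - 103*(-1/3238) = 5/16 + 103/3238 = 8919/25904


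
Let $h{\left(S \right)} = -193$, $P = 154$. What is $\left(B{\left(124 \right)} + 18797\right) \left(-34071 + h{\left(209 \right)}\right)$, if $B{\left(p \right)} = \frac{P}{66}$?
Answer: $- \frac{1932421072}{3} \approx -6.4414 \cdot 10^{8}$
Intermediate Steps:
$B{\left(p \right)} = \frac{7}{3}$ ($B{\left(p \right)} = \frac{154}{66} = 154 \cdot \frac{1}{66} = \frac{7}{3}$)
$\left(B{\left(124 \right)} + 18797\right) \left(-34071 + h{\left(209 \right)}\right) = \left(\frac{7}{3} + 18797\right) \left(-34071 - 193\right) = \frac{56398}{3} \left(-34264\right) = - \frac{1932421072}{3}$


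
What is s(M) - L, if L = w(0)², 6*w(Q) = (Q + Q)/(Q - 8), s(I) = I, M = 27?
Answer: 27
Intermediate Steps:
w(Q) = Q/(3*(-8 + Q)) (w(Q) = ((Q + Q)/(Q - 8))/6 = ((2*Q)/(-8 + Q))/6 = (2*Q/(-8 + Q))/6 = Q/(3*(-8 + Q)))
L = 0 (L = ((⅓)*0/(-8 + 0))² = ((⅓)*0/(-8))² = ((⅓)*0*(-⅛))² = 0² = 0)
s(M) - L = 27 - 1*0 = 27 + 0 = 27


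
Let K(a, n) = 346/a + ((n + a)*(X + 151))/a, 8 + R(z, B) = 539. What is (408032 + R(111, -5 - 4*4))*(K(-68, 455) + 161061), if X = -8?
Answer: 4451890795543/68 ≈ 6.5469e+10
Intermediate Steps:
R(z, B) = 531 (R(z, B) = -8 + 539 = 531)
K(a, n) = 346/a + (143*a + 143*n)/a (K(a, n) = 346/a + ((n + a)*(-8 + 151))/a = 346/a + ((a + n)*143)/a = 346/a + (143*a + 143*n)/a)
(408032 + R(111, -5 - 4*4))*(K(-68, 455) + 161061) = (408032 + 531)*((346 + 143*(-68) + 143*455)/(-68) + 161061) = 408563*(-(346 - 9724 + 65065)/68 + 161061) = 408563*(-1/68*55687 + 161061) = 408563*(-55687/68 + 161061) = 408563*(10896461/68) = 4451890795543/68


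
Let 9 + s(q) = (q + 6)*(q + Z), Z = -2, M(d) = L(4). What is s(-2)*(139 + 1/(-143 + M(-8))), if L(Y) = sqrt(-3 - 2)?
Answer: -71074075/20454 + 25*I*sqrt(5)/20454 ≈ -3474.8 + 0.002733*I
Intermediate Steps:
L(Y) = I*sqrt(5) (L(Y) = sqrt(-5) = I*sqrt(5))
M(d) = I*sqrt(5)
s(q) = -9 + (-2 + q)*(6 + q) (s(q) = -9 + (q + 6)*(q - 2) = -9 + (6 + q)*(-2 + q) = -9 + (-2 + q)*(6 + q))
s(-2)*(139 + 1/(-143 + M(-8))) = (-21 + (-2)**2 + 4*(-2))*(139 + 1/(-143 + I*sqrt(5))) = (-21 + 4 - 8)*(139 + 1/(-143 + I*sqrt(5))) = -25*(139 + 1/(-143 + I*sqrt(5))) = -3475 - 25/(-143 + I*sqrt(5))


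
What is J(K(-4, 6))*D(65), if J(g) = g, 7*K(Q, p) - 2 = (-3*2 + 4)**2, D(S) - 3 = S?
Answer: 408/7 ≈ 58.286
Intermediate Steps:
D(S) = 3 + S
K(Q, p) = 6/7 (K(Q, p) = 2/7 + (-3*2 + 4)**2/7 = 2/7 + (-6 + 4)**2/7 = 2/7 + (1/7)*(-2)**2 = 2/7 + (1/7)*4 = 2/7 + 4/7 = 6/7)
J(K(-4, 6))*D(65) = 6*(3 + 65)/7 = (6/7)*68 = 408/7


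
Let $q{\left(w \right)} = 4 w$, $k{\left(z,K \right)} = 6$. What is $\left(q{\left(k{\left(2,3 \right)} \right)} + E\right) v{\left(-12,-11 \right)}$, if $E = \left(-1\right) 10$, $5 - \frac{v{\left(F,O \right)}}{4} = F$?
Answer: $952$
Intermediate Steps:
$v{\left(F,O \right)} = 20 - 4 F$
$E = -10$
$\left(q{\left(k{\left(2,3 \right)} \right)} + E\right) v{\left(-12,-11 \right)} = \left(4 \cdot 6 - 10\right) \left(20 - -48\right) = \left(24 - 10\right) \left(20 + 48\right) = 14 \cdot 68 = 952$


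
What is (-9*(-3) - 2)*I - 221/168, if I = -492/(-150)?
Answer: 13555/168 ≈ 80.685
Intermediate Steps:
I = 82/25 (I = -492*(-1/150) = 82/25 ≈ 3.2800)
(-9*(-3) - 2)*I - 221/168 = (-9*(-3) - 2)*(82/25) - 221/168 = (27 - 2)*(82/25) - 221*1/168 = 25*(82/25) - 221/168 = 82 - 221/168 = 13555/168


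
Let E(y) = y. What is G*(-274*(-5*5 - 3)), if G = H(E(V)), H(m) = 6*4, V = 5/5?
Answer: 184128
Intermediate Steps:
V = 1 (V = 5*(⅕) = 1)
H(m) = 24
G = 24
G*(-274*(-5*5 - 3)) = 24*(-274*(-5*5 - 3)) = 24*(-274*(-25 - 3)) = 24*(-274*(-28)) = 24*7672 = 184128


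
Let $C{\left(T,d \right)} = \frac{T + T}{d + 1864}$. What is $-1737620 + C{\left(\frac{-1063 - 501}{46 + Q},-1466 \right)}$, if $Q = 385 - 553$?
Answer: $- \frac{21092968398}{12139} \approx -1.7376 \cdot 10^{6}$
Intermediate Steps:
$Q = -168$
$C{\left(T,d \right)} = \frac{2 T}{1864 + d}$
$-1737620 + C{\left(\frac{-1063 - 501}{46 + Q},-1466 \right)} = -1737620 + \frac{2 \frac{-1063 - 501}{46 - 168}}{1864 - 1466} = -1737620 + \frac{2 \left(- \frac{1564}{-122}\right)}{398} = -1737620 + 2 \left(\left(-1564\right) \left(- \frac{1}{122}\right)\right) \frac{1}{398} = -1737620 + 2 \cdot \frac{782}{61} \cdot \frac{1}{398} = -1737620 + \frac{782}{12139} = - \frac{21092968398}{12139}$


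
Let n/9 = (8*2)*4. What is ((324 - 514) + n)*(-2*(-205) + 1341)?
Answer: 675886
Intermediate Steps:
n = 576 (n = 9*((8*2)*4) = 9*(16*4) = 9*64 = 576)
((324 - 514) + n)*(-2*(-205) + 1341) = ((324 - 514) + 576)*(-2*(-205) + 1341) = (-190 + 576)*(410 + 1341) = 386*1751 = 675886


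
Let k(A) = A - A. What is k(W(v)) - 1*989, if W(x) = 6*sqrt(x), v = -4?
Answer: -989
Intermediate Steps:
k(A) = 0
k(W(v)) - 1*989 = 0 - 1*989 = 0 - 989 = -989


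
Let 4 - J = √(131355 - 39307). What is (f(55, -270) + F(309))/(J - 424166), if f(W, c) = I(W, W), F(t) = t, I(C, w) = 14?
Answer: -68502163/89956655098 + 323*√5753/44978327549 ≈ -0.00076096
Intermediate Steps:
f(W, c) = 14
J = 4 - 4*√5753 (J = 4 - √(131355 - 39307) = 4 - √92048 = 4 - 4*√5753 ≈ -299.39)
(f(55, -270) + F(309))/(J - 424166) = (14 + 309)/((4 - 4*√5753) - 424166) = 323/(-424162 - 4*√5753)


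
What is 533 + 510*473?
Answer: 241763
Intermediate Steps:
533 + 510*473 = 533 + 241230 = 241763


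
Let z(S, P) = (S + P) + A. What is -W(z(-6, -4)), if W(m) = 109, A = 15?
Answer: -109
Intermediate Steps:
z(S, P) = 15 + P + S (z(S, P) = (S + P) + 15 = (P + S) + 15 = 15 + P + S)
-W(z(-6, -4)) = -1*109 = -109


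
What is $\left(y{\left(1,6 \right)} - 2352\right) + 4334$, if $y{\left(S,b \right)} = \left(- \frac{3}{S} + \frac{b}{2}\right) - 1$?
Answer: $1981$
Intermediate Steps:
$y{\left(S,b \right)} = -1 + \frac{b}{2} - \frac{3}{S}$ ($y{\left(S,b \right)} = \left(- \frac{3}{S} + b \frac{1}{2}\right) - 1 = \left(- \frac{3}{S} + \frac{b}{2}\right) - 1 = \left(\frac{b}{2} - \frac{3}{S}\right) - 1 = -1 + \frac{b}{2} - \frac{3}{S}$)
$\left(y{\left(1,6 \right)} - 2352\right) + 4334 = \left(\left(-1 + \frac{1}{2} \cdot 6 - \frac{3}{1}\right) - 2352\right) + 4334 = \left(\left(-1 + 3 - 3\right) - 2352\right) + 4334 = \left(-1 - 2352\right) + 4334 = -2353 + 4334 = 1981$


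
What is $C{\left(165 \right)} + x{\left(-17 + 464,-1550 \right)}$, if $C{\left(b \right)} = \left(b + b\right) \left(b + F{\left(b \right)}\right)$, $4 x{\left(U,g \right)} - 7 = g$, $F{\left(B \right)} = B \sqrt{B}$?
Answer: $\frac{216257}{4} + 54450 \sqrt{165} \approx 7.5349 \cdot 10^{5}$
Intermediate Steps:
$F{\left(B \right)} = B^{\frac{3}{2}}$
$x{\left(U,g \right)} = \frac{7}{4} + \frac{g}{4}$
$C{\left(b \right)} = 2 b \left(b + b^{\frac{3}{2}}\right)$ ($C{\left(b \right)} = \left(b + b\right) \left(b + b^{\frac{3}{2}}\right) = 2 b \left(b + b^{\frac{3}{2}}\right)$)
$C{\left(165 \right)} + x{\left(-17 + 464,-1550 \right)} = 2 \cdot 165 \left(165 + 165^{\frac{3}{2}}\right) + \left(\frac{7}{4} + \frac{1}{4} \left(-1550\right)\right) = 2 \cdot 165 \left(165 + 165 \sqrt{165}\right) + \left(\frac{7}{4} - \frac{775}{2}\right) = \left(54450 + 54450 \sqrt{165}\right) - \frac{1543}{4} = \frac{216257}{4} + 54450 \sqrt{165}$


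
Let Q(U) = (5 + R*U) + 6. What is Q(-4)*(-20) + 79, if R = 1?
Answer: -61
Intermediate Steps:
Q(U) = 11 + U (Q(U) = (5 + 1*U) + 6 = (5 + U) + 6 = 11 + U)
Q(-4)*(-20) + 79 = (11 - 4)*(-20) + 79 = 7*(-20) + 79 = -140 + 79 = -61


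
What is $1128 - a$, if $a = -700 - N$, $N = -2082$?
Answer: $-254$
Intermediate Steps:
$a = 1382$ ($a = -700 - -2082 = -700 + 2082 = 1382$)
$1128 - a = 1128 - 1382 = -254$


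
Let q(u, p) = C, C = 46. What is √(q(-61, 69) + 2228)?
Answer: √2274 ≈ 47.686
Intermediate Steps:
q(u, p) = 46
√(q(-61, 69) + 2228) = √(46 + 2228) = √2274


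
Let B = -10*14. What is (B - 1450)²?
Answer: 2528100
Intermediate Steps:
B = -140
(B - 1450)² = (-140 - 1450)² = (-1590)² = 2528100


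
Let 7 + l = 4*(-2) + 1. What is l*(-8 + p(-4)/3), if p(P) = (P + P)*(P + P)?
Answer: -560/3 ≈ -186.67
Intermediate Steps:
p(P) = 4*P² (p(P) = (2*P)*(2*P) = 4*P²)
l = -14 (l = -7 + (4*(-2) + 1) = -7 + (-8 + 1) = -7 - 7 = -14)
l*(-8 + p(-4)/3) = -14*(-8 + (4*(-4)²)/3) = -14*(-8 + (4*16)*(⅓)) = -14*(-8 + 64*(⅓)) = -14*(-8 + 64/3) = -14*40/3 = -560/3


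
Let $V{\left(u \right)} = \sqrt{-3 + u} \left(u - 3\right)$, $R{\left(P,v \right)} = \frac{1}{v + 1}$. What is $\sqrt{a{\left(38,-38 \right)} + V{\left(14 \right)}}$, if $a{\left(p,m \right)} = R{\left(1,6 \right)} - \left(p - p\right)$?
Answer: $\frac{\sqrt{7 + 539 \sqrt{11}}}{7} \approx 6.0519$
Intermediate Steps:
$R{\left(P,v \right)} = \frac{1}{1 + v}$
$V{\left(u \right)} = \left(-3 + u\right)^{\frac{3}{2}}$ ($V{\left(u \right)} = \sqrt{-3 + u} \left(-3 + u\right) = \left(-3 + u\right)^{\frac{3}{2}}$)
$a{\left(p,m \right)} = \frac{1}{7}$ ($a{\left(p,m \right)} = \frac{1}{1 + 6} - \left(p - p\right) = \frac{1}{7} - 0 = \frac{1}{7} + 0 = \frac{1}{7}$)
$\sqrt{a{\left(38,-38 \right)} + V{\left(14 \right)}} = \sqrt{\frac{1}{7} + \left(-3 + 14\right)^{\frac{3}{2}}} = \sqrt{\frac{1}{7} + 11^{\frac{3}{2}}} = \sqrt{\frac{1}{7} + 11 \sqrt{11}}$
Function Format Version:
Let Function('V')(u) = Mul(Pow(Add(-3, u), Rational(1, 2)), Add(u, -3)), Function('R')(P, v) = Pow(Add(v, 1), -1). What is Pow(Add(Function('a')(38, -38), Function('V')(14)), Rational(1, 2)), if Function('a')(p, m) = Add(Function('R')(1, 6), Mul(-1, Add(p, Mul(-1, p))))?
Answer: Mul(Rational(1, 7), Pow(Add(7, Mul(539, Pow(11, Rational(1, 2)))), Rational(1, 2))) ≈ 6.0519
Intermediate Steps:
Function('R')(P, v) = Pow(Add(1, v), -1)
Function('V')(u) = Pow(Add(-3, u), Rational(3, 2)) (Function('V')(u) = Mul(Pow(Add(-3, u), Rational(1, 2)), Add(-3, u)) = Pow(Add(-3, u), Rational(3, 2)))
Function('a')(p, m) = Rational(1, 7) (Function('a')(p, m) = Add(Pow(Add(1, 6), -1), Mul(-1, Add(p, Mul(-1, p)))) = Add(Pow(7, -1), Mul(-1, 0)) = Add(Rational(1, 7), 0) = Rational(1, 7))
Pow(Add(Function('a')(38, -38), Function('V')(14)), Rational(1, 2)) = Pow(Add(Rational(1, 7), Pow(Add(-3, 14), Rational(3, 2))), Rational(1, 2)) = Pow(Add(Rational(1, 7), Pow(11, Rational(3, 2))), Rational(1, 2)) = Pow(Add(Rational(1, 7), Mul(11, Pow(11, Rational(1, 2)))), Rational(1, 2))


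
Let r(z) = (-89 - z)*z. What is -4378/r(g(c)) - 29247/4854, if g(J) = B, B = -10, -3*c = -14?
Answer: -7392657/639110 ≈ -11.567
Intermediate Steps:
c = 14/3 (c = -1/3*(-14) = 14/3 ≈ 4.6667)
g(J) = -10
r(z) = z*(-89 - z)
-4378/r(g(c)) - 29247/4854 = -4378*1/(10*(89 - 10)) - 29247/4854 = -4378/((-1*(-10)*79)) - 29247*1/4854 = -4378/790 - 9749/1618 = -4378*1/790 - 9749/1618 = -2189/395 - 9749/1618 = -7392657/639110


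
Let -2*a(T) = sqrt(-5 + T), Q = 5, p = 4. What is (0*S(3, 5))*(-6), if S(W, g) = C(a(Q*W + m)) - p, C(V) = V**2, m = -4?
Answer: 0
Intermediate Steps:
a(T) = -sqrt(-5 + T)/2
S(W, g) = -25/4 + 5*W/4 (S(W, g) = (-sqrt(-5 + (5*W - 4))/2)**2 - 1*4 = (-sqrt(-5 + (-4 + 5*W))/2)**2 - 4 = (-sqrt(-9 + 5*W)/2)**2 - 4 = (-9/4 + 5*W/4) - 4 = -25/4 + 5*W/4)
(0*S(3, 5))*(-6) = (0*(-25/4 + (5/4)*3))*(-6) = (0*(-25/4 + 15/4))*(-6) = (0*(-5/2))*(-6) = 0*(-6) = 0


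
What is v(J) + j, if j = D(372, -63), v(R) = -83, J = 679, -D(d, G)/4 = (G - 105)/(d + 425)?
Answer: -65479/797 ≈ -82.157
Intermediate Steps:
D(d, G) = -4*(-105 + G)/(425 + d) (D(d, G) = -4*(G - 105)/(d + 425) = -4*(-105 + G)/(425 + d))
j = 672/797 (j = 4*(105 - 1*(-63))/(425 + 372) = 4*(105 + 63)/797 = 4*(1/797)*168 = 672/797 ≈ 0.84316)
v(J) + j = -83 + 672/797 = -65479/797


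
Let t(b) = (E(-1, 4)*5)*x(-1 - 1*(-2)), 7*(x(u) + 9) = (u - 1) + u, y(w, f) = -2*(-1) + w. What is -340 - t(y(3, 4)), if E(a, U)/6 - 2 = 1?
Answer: 3200/7 ≈ 457.14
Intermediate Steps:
E(a, U) = 18 (E(a, U) = 12 + 6*1 = 12 + 6 = 18)
y(w, f) = 2 + w
x(u) = -64/7 + 2*u/7 (x(u) = -9 + ((u - 1) + u)/7 = -9 + ((-1 + u) + u)/7 = -9 + (-1 + 2*u)/7 = -9 + (-1/7 + 2*u/7) = -64/7 + 2*u/7)
t(b) = -5580/7 (t(b) = (18*5)*(-64/7 + 2*(-1 - 1*(-2))/7) = 90*(-64/7 + 2*(-1 + 2)/7) = 90*(-64/7 + (2/7)*1) = 90*(-64/7 + 2/7) = 90*(-62/7) = -5580/7)
-340 - t(y(3, 4)) = -340 - 1*(-5580/7) = -340 + 5580/7 = 3200/7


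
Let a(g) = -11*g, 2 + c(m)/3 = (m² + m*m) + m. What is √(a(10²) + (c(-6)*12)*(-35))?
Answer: 2*I*√20435 ≈ 285.9*I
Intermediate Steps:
c(m) = -6 + 3*m + 6*m² (c(m) = -6 + 3*((m² + m*m) + m) = -6 + 3*((m² + m²) + m) = -6 + 3*(2*m² + m) = -6 + 3*(m + 2*m²) = -6 + (3*m + 6*m²) = -6 + 3*m + 6*m²)
√(a(10²) + (c(-6)*12)*(-35)) = √(-11*10² + ((-6 + 3*(-6) + 6*(-6)²)*12)*(-35)) = √(-11*100 + ((-6 - 18 + 6*36)*12)*(-35)) = √(-1100 + ((-6 - 18 + 216)*12)*(-35)) = √(-1100 + (192*12)*(-35)) = √(-1100 + 2304*(-35)) = √(-1100 - 80640) = √(-81740) = 2*I*√20435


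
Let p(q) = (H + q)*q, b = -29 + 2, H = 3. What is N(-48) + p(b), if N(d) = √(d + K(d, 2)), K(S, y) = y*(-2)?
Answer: 648 + 2*I*√13 ≈ 648.0 + 7.2111*I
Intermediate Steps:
K(S, y) = -2*y
b = -27
N(d) = √(-4 + d) (N(d) = √(d - 2*2) = √(d - 4) = √(-4 + d))
p(q) = q*(3 + q) (p(q) = (3 + q)*q = q*(3 + q))
N(-48) + p(b) = √(-4 - 48) - 27*(3 - 27) = √(-52) - 27*(-24) = 2*I*√13 + 648 = 648 + 2*I*√13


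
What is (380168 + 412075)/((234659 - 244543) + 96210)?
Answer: 792243/86326 ≈ 9.1773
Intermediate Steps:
(380168 + 412075)/((234659 - 244543) + 96210) = 792243/(-9884 + 96210) = 792243/86326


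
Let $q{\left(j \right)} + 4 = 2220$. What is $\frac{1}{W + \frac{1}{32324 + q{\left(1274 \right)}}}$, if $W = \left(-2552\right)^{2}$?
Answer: $\frac{34540}{224948796161} \approx 1.5355 \cdot 10^{-7}$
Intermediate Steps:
$q{\left(j \right)} = 2216$ ($q{\left(j \right)} = -4 + 2220 = 2216$)
$W = 6512704$
$\frac{1}{W + \frac{1}{32324 + q{\left(1274 \right)}}} = \frac{1}{6512704 + \frac{1}{32324 + 2216}} = \frac{1}{6512704 + \frac{1}{34540}} = \frac{1}{\frac{224948796161}{34540}} = \frac{34540}{224948796161}$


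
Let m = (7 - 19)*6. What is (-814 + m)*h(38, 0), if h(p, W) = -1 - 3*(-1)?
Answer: -1772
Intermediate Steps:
h(p, W) = 2 (h(p, W) = -1 + 3 = 2)
m = -72 (m = -12*6 = -72)
(-814 + m)*h(38, 0) = (-814 - 72)*2 = -886*2 = -1772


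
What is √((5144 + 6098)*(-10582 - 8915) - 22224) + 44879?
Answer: 44879 + I*√219207498 ≈ 44879.0 + 14806.0*I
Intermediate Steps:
√((5144 + 6098)*(-10582 - 8915) - 22224) + 44879 = √(11242*(-19497) - 22224) + 44879 = √(-219185274 - 22224) + 44879 = √(-219207498) + 44879 = I*√219207498 + 44879 = 44879 + I*√219207498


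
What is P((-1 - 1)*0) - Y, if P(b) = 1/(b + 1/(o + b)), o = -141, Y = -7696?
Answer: 7555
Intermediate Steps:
P(b) = 1/(b + 1/(-141 + b))
P((-1 - 1)*0) - Y = (-141 + (-1 - 1)*0)/(1 + ((-1 - 1)*0)**2 - 141*(-1 - 1)*0) - 1*(-7696) = (-141 - 2*0)/(1 + (-2*0)**2 - (-282)*0) + 7696 = (-141 + 0)/(1 + 0**2 - 141*0) + 7696 = -141/(1 + 0 + 0) + 7696 = -141/1 + 7696 = 1*(-141) + 7696 = -141 + 7696 = 7555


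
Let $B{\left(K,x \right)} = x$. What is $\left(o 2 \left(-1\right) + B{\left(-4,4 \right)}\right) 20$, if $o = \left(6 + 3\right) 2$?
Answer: $-640$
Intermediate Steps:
$o = 18$ ($o = 9 \cdot 2 = 18$)
$\left(o 2 \left(-1\right) + B{\left(-4,4 \right)}\right) 20 = \left(18 \cdot 2 \left(-1\right) + 4\right) 20 = \left(36 \left(-1\right) + 4\right) 20 = \left(-36 + 4\right) 20 = \left(-32\right) 20 = -640$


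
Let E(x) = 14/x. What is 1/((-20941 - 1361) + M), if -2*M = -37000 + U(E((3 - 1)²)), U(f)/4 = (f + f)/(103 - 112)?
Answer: -9/34204 ≈ -0.00026313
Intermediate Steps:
U(f) = -8*f/9 (U(f) = 4*((f + f)/(103 - 112)) = 4*((2*f)/(-9)) = 4*((2*f)*(-⅑)) = 4*(-2*f/9) = -8*f/9)
M = 166514/9 (M = -(-37000 - 112/(9*((3 - 1)²)))/2 = -(-37000 - 112/(9*(2²)))/2 = -(-37000 - 112/(9*4))/2 = -(-37000 - 8/9*7/2)/2 = -(-37000 - 28/9)/2 = -½*(-333028/9) = 166514/9 ≈ 18502.)
1/((-20941 - 1361) + M) = 1/((-20941 - 1361) + 166514/9) = 1/(-22302 + 166514/9) = 1/(-34204/9) = -9/34204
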